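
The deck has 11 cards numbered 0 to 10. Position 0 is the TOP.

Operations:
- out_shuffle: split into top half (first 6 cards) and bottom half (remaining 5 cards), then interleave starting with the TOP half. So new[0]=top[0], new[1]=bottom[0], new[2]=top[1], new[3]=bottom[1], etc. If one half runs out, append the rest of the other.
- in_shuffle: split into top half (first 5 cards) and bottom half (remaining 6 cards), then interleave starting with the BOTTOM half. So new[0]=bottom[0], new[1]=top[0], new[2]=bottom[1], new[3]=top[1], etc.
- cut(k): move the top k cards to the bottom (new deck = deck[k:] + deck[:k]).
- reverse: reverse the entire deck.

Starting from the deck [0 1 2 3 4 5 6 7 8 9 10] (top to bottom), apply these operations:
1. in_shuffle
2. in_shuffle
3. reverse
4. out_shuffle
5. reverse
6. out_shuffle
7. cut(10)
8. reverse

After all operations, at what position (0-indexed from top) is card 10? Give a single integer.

After op 1 (in_shuffle): [5 0 6 1 7 2 8 3 9 4 10]
After op 2 (in_shuffle): [2 5 8 0 3 6 9 1 4 7 10]
After op 3 (reverse): [10 7 4 1 9 6 3 0 8 5 2]
After op 4 (out_shuffle): [10 3 7 0 4 8 1 5 9 2 6]
After op 5 (reverse): [6 2 9 5 1 8 4 0 7 3 10]
After op 6 (out_shuffle): [6 4 2 0 9 7 5 3 1 10 8]
After op 7 (cut(10)): [8 6 4 2 0 9 7 5 3 1 10]
After op 8 (reverse): [10 1 3 5 7 9 0 2 4 6 8]
Card 10 is at position 0.

Answer: 0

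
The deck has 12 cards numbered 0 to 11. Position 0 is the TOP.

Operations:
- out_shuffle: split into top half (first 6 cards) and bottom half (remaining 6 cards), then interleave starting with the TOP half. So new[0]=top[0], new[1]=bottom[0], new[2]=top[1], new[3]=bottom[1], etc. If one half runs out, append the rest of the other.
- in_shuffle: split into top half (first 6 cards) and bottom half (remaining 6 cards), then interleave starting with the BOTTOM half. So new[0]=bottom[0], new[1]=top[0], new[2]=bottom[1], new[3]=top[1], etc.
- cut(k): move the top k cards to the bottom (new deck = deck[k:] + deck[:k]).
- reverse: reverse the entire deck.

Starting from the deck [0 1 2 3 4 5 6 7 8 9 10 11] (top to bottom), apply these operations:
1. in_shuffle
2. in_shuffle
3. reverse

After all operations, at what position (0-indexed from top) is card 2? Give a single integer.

After op 1 (in_shuffle): [6 0 7 1 8 2 9 3 10 4 11 5]
After op 2 (in_shuffle): [9 6 3 0 10 7 4 1 11 8 5 2]
After op 3 (reverse): [2 5 8 11 1 4 7 10 0 3 6 9]
Card 2 is at position 0.

Answer: 0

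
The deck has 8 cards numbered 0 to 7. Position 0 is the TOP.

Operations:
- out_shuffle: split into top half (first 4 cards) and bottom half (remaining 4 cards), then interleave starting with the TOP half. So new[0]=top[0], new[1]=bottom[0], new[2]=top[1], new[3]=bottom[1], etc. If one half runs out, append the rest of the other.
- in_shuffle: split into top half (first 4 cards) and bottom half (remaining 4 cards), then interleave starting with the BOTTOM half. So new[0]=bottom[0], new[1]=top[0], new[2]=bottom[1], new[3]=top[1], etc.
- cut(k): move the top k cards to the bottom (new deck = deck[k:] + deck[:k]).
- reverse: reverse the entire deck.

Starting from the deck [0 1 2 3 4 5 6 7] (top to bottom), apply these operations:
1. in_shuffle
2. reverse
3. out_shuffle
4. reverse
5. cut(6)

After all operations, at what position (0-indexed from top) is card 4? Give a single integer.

After op 1 (in_shuffle): [4 0 5 1 6 2 7 3]
After op 2 (reverse): [3 7 2 6 1 5 0 4]
After op 3 (out_shuffle): [3 1 7 5 2 0 6 4]
After op 4 (reverse): [4 6 0 2 5 7 1 3]
After op 5 (cut(6)): [1 3 4 6 0 2 5 7]
Card 4 is at position 2.

Answer: 2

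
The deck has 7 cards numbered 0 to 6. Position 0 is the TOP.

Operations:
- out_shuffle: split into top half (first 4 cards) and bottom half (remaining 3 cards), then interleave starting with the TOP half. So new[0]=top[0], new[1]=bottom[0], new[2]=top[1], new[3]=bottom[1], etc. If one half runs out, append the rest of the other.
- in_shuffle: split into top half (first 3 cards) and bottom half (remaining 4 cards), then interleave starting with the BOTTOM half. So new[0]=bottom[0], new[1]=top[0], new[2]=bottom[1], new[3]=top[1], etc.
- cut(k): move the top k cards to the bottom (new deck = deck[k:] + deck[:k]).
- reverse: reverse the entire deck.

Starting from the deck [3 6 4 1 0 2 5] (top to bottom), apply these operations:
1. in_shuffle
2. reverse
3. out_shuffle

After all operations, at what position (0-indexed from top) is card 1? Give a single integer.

Answer: 5

Derivation:
After op 1 (in_shuffle): [1 3 0 6 2 4 5]
After op 2 (reverse): [5 4 2 6 0 3 1]
After op 3 (out_shuffle): [5 0 4 3 2 1 6]
Card 1 is at position 5.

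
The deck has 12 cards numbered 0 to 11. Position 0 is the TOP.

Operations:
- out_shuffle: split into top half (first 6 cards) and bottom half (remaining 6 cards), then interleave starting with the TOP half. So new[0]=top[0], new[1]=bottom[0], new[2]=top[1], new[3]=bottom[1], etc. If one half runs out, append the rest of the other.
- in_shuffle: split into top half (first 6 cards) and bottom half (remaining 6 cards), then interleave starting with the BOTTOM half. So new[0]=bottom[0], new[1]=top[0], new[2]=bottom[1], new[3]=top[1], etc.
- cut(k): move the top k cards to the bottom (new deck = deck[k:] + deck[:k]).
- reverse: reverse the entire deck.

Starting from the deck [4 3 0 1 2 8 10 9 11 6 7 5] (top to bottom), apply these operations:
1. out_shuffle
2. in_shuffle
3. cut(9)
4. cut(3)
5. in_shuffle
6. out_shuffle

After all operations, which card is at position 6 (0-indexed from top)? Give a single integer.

Answer: 4

Derivation:
After op 1 (out_shuffle): [4 10 3 9 0 11 1 6 2 7 8 5]
After op 2 (in_shuffle): [1 4 6 10 2 3 7 9 8 0 5 11]
After op 3 (cut(9)): [0 5 11 1 4 6 10 2 3 7 9 8]
After op 4 (cut(3)): [1 4 6 10 2 3 7 9 8 0 5 11]
After op 5 (in_shuffle): [7 1 9 4 8 6 0 10 5 2 11 3]
After op 6 (out_shuffle): [7 0 1 10 9 5 4 2 8 11 6 3]
Position 6: card 4.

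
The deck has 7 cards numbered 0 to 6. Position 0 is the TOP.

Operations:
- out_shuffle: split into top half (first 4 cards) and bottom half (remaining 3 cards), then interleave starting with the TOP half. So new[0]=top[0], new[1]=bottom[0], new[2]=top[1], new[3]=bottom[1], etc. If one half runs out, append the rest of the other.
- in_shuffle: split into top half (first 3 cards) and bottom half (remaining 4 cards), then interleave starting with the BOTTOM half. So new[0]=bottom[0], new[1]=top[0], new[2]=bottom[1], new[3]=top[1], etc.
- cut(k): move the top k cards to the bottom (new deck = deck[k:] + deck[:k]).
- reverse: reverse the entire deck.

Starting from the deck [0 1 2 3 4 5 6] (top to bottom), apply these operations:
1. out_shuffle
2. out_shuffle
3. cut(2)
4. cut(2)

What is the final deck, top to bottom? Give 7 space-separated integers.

After op 1 (out_shuffle): [0 4 1 5 2 6 3]
After op 2 (out_shuffle): [0 2 4 6 1 3 5]
After op 3 (cut(2)): [4 6 1 3 5 0 2]
After op 4 (cut(2)): [1 3 5 0 2 4 6]

Answer: 1 3 5 0 2 4 6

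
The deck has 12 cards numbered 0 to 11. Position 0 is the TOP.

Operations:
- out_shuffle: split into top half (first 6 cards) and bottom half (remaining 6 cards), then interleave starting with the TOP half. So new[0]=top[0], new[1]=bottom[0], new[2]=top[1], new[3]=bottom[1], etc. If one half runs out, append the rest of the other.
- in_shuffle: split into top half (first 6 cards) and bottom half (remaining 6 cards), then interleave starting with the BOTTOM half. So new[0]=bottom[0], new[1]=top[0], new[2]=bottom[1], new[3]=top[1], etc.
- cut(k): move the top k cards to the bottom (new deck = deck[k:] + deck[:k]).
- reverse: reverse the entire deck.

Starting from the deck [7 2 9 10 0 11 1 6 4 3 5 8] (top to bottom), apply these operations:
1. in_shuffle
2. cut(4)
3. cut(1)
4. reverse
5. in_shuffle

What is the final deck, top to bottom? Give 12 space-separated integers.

After op 1 (in_shuffle): [1 7 6 2 4 9 3 10 5 0 8 11]
After op 2 (cut(4)): [4 9 3 10 5 0 8 11 1 7 6 2]
After op 3 (cut(1)): [9 3 10 5 0 8 11 1 7 6 2 4]
After op 4 (reverse): [4 2 6 7 1 11 8 0 5 10 3 9]
After op 5 (in_shuffle): [8 4 0 2 5 6 10 7 3 1 9 11]

Answer: 8 4 0 2 5 6 10 7 3 1 9 11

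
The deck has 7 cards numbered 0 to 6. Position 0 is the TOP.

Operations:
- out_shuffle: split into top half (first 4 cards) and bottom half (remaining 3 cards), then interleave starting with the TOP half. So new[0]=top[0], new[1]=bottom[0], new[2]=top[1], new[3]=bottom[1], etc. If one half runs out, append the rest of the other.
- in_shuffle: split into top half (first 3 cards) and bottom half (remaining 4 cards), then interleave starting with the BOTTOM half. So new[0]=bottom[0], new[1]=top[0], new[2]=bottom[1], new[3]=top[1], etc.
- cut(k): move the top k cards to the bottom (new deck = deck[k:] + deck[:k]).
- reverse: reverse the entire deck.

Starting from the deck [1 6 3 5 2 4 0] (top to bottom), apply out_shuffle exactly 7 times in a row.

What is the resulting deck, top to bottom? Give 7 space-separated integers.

After op 1 (out_shuffle): [1 2 6 4 3 0 5]
After op 2 (out_shuffle): [1 3 2 0 6 5 4]
After op 3 (out_shuffle): [1 6 3 5 2 4 0]
After op 4 (out_shuffle): [1 2 6 4 3 0 5]
After op 5 (out_shuffle): [1 3 2 0 6 5 4]
After op 6 (out_shuffle): [1 6 3 5 2 4 0]
After op 7 (out_shuffle): [1 2 6 4 3 0 5]

Answer: 1 2 6 4 3 0 5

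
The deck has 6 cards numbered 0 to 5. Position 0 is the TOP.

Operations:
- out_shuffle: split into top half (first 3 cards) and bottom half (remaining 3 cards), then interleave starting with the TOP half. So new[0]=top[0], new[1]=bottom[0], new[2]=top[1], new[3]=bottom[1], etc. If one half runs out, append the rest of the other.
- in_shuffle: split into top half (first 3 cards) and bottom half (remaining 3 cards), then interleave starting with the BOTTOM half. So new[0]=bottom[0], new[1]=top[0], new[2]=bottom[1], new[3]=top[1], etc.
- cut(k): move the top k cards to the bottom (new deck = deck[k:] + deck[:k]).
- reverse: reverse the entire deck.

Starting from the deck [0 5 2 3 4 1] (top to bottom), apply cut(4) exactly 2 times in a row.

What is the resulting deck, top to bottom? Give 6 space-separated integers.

Answer: 2 3 4 1 0 5

Derivation:
After op 1 (cut(4)): [4 1 0 5 2 3]
After op 2 (cut(4)): [2 3 4 1 0 5]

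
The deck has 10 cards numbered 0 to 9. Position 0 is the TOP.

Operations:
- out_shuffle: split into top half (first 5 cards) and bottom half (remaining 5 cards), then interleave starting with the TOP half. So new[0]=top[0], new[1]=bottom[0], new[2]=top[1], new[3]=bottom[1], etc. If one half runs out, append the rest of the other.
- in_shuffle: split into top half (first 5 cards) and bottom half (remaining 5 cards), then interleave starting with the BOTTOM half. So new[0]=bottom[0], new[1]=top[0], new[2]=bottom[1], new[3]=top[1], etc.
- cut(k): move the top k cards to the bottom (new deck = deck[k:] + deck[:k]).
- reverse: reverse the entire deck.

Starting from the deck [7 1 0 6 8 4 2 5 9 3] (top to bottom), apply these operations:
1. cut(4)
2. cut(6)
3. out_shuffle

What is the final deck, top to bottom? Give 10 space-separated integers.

After op 1 (cut(4)): [8 4 2 5 9 3 7 1 0 6]
After op 2 (cut(6)): [7 1 0 6 8 4 2 5 9 3]
After op 3 (out_shuffle): [7 4 1 2 0 5 6 9 8 3]

Answer: 7 4 1 2 0 5 6 9 8 3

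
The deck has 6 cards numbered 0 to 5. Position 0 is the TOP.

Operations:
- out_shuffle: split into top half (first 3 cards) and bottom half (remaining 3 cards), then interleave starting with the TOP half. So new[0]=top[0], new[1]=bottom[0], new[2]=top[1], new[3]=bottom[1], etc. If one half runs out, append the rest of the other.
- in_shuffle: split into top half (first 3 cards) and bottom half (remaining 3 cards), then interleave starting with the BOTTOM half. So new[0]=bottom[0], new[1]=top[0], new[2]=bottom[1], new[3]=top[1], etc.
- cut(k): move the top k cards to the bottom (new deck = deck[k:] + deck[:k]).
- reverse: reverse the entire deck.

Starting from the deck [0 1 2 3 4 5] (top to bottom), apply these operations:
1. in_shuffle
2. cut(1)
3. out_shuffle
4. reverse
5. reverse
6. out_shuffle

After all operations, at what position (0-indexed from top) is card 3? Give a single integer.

Answer: 5

Derivation:
After op 1 (in_shuffle): [3 0 4 1 5 2]
After op 2 (cut(1)): [0 4 1 5 2 3]
After op 3 (out_shuffle): [0 5 4 2 1 3]
After op 4 (reverse): [3 1 2 4 5 0]
After op 5 (reverse): [0 5 4 2 1 3]
After op 6 (out_shuffle): [0 2 5 1 4 3]
Card 3 is at position 5.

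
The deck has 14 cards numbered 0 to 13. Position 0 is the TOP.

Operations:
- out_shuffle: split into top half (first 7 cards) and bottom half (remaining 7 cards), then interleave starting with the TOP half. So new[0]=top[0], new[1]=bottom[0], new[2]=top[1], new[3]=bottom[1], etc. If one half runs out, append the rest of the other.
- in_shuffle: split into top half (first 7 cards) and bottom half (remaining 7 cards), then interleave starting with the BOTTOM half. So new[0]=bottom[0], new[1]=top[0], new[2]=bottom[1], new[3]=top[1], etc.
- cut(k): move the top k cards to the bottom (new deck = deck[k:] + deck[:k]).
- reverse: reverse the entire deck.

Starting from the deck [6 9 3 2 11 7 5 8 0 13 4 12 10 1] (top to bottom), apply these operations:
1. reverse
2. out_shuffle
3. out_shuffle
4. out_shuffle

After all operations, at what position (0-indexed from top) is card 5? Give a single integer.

After op 1 (reverse): [1 10 12 4 13 0 8 5 7 11 2 3 9 6]
After op 2 (out_shuffle): [1 5 10 7 12 11 4 2 13 3 0 9 8 6]
After op 3 (out_shuffle): [1 2 5 13 10 3 7 0 12 9 11 8 4 6]
After op 4 (out_shuffle): [1 0 2 12 5 9 13 11 10 8 3 4 7 6]
Card 5 is at position 4.

Answer: 4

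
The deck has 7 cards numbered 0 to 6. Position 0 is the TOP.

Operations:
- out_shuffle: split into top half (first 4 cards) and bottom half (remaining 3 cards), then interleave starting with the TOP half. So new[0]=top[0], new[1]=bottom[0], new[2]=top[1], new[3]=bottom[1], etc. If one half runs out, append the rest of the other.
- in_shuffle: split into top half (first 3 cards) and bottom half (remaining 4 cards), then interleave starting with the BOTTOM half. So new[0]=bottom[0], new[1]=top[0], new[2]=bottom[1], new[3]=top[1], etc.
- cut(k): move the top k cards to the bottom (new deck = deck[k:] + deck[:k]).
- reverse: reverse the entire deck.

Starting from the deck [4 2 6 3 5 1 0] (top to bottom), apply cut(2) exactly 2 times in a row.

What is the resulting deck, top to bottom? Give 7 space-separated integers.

After op 1 (cut(2)): [6 3 5 1 0 4 2]
After op 2 (cut(2)): [5 1 0 4 2 6 3]

Answer: 5 1 0 4 2 6 3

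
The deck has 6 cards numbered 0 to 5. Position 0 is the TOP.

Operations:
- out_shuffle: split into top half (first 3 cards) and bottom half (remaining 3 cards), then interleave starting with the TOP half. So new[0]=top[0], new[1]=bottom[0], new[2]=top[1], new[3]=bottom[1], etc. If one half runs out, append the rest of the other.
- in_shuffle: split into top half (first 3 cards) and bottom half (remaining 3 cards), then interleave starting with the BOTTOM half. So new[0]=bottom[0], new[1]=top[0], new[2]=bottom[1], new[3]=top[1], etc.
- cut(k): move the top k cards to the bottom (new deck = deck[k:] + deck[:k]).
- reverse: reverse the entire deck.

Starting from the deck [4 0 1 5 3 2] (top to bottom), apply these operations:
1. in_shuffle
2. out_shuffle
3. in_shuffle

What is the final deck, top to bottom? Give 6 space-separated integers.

Answer: 2 5 3 0 1 4

Derivation:
After op 1 (in_shuffle): [5 4 3 0 2 1]
After op 2 (out_shuffle): [5 0 4 2 3 1]
After op 3 (in_shuffle): [2 5 3 0 1 4]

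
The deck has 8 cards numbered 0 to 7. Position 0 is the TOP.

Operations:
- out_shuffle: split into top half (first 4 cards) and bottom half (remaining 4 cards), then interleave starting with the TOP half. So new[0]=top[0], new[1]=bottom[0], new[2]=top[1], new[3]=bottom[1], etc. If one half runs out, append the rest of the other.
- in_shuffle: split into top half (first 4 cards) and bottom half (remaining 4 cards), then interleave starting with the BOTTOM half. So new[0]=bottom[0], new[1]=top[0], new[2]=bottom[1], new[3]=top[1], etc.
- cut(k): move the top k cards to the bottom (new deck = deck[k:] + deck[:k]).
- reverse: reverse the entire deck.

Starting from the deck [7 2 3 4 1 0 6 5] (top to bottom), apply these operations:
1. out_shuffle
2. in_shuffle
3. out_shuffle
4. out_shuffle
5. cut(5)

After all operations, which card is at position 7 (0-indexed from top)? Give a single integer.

Answer: 7

Derivation:
After op 1 (out_shuffle): [7 1 2 0 3 6 4 5]
After op 2 (in_shuffle): [3 7 6 1 4 2 5 0]
After op 3 (out_shuffle): [3 4 7 2 6 5 1 0]
After op 4 (out_shuffle): [3 6 4 5 7 1 2 0]
After op 5 (cut(5)): [1 2 0 3 6 4 5 7]
Position 7: card 7.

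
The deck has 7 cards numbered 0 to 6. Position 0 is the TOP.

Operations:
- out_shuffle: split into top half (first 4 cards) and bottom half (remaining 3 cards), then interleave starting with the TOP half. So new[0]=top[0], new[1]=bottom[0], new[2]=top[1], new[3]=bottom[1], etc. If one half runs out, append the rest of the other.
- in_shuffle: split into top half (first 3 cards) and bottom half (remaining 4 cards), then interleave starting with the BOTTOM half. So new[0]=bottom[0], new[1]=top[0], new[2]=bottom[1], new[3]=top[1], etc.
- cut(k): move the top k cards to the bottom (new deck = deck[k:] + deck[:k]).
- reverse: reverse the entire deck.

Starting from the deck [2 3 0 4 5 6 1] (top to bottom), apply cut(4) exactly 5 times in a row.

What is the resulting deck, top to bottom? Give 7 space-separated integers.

After op 1 (cut(4)): [5 6 1 2 3 0 4]
After op 2 (cut(4)): [3 0 4 5 6 1 2]
After op 3 (cut(4)): [6 1 2 3 0 4 5]
After op 4 (cut(4)): [0 4 5 6 1 2 3]
After op 5 (cut(4)): [1 2 3 0 4 5 6]

Answer: 1 2 3 0 4 5 6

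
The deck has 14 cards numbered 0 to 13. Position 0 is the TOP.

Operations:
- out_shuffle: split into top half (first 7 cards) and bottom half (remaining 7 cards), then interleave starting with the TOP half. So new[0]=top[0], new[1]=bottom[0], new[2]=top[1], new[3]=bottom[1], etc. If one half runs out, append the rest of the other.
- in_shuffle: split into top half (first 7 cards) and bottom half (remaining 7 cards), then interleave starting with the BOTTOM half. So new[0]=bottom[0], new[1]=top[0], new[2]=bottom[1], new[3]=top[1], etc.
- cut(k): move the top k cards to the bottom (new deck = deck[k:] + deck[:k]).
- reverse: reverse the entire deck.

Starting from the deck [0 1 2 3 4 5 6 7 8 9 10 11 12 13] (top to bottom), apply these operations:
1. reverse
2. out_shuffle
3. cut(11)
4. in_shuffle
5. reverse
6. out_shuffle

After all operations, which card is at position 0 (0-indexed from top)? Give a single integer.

Answer: 5

Derivation:
After op 1 (reverse): [13 12 11 10 9 8 7 6 5 4 3 2 1 0]
After op 2 (out_shuffle): [13 6 12 5 11 4 10 3 9 2 8 1 7 0]
After op 3 (cut(11)): [1 7 0 13 6 12 5 11 4 10 3 9 2 8]
After op 4 (in_shuffle): [11 1 4 7 10 0 3 13 9 6 2 12 8 5]
After op 5 (reverse): [5 8 12 2 6 9 13 3 0 10 7 4 1 11]
After op 6 (out_shuffle): [5 3 8 0 12 10 2 7 6 4 9 1 13 11]
Position 0: card 5.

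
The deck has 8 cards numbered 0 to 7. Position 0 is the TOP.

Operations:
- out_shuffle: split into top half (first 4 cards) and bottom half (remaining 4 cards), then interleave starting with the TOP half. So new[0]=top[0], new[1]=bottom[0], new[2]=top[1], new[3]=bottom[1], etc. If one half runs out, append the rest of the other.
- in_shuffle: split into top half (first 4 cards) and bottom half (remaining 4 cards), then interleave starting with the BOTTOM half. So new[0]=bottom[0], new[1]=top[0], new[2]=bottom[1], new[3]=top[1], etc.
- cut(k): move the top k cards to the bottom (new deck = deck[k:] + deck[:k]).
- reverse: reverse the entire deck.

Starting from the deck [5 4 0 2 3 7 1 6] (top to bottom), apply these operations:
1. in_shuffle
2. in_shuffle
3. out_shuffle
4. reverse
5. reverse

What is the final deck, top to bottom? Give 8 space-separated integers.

After op 1 (in_shuffle): [3 5 7 4 1 0 6 2]
After op 2 (in_shuffle): [1 3 0 5 6 7 2 4]
After op 3 (out_shuffle): [1 6 3 7 0 2 5 4]
After op 4 (reverse): [4 5 2 0 7 3 6 1]
After op 5 (reverse): [1 6 3 7 0 2 5 4]

Answer: 1 6 3 7 0 2 5 4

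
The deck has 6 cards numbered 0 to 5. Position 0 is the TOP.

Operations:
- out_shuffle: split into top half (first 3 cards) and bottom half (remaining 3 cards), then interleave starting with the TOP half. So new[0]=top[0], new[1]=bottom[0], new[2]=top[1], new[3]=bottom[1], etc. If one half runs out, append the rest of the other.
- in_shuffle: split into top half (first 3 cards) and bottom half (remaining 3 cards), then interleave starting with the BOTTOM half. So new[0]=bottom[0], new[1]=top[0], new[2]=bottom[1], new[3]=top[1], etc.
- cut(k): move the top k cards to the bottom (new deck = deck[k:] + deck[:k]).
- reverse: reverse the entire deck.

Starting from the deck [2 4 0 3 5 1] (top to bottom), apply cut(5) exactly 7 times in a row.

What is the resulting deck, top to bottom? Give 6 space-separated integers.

Answer: 1 2 4 0 3 5

Derivation:
After op 1 (cut(5)): [1 2 4 0 3 5]
After op 2 (cut(5)): [5 1 2 4 0 3]
After op 3 (cut(5)): [3 5 1 2 4 0]
After op 4 (cut(5)): [0 3 5 1 2 4]
After op 5 (cut(5)): [4 0 3 5 1 2]
After op 6 (cut(5)): [2 4 0 3 5 1]
After op 7 (cut(5)): [1 2 4 0 3 5]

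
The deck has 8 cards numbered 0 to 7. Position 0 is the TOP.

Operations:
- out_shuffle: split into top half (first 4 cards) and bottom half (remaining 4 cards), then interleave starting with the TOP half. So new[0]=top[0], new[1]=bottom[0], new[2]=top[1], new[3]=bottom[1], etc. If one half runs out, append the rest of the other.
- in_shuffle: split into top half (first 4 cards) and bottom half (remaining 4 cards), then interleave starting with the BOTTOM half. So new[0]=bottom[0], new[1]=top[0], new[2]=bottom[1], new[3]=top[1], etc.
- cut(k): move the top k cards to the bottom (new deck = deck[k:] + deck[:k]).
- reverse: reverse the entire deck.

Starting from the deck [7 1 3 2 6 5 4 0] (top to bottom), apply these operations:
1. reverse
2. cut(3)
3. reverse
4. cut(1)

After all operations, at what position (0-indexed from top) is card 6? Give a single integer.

After op 1 (reverse): [0 4 5 6 2 3 1 7]
After op 2 (cut(3)): [6 2 3 1 7 0 4 5]
After op 3 (reverse): [5 4 0 7 1 3 2 6]
After op 4 (cut(1)): [4 0 7 1 3 2 6 5]
Card 6 is at position 6.

Answer: 6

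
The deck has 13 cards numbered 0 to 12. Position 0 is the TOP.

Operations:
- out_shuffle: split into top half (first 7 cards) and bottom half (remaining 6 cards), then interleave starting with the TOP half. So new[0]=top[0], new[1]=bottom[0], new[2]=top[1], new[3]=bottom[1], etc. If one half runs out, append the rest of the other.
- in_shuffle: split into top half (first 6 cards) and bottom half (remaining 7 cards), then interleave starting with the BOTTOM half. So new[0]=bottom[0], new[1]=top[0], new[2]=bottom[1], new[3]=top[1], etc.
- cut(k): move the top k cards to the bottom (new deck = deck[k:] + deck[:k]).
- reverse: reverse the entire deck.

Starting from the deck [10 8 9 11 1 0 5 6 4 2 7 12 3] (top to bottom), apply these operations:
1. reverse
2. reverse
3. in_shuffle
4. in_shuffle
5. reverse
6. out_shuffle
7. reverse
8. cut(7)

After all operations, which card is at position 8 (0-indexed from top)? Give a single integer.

Answer: 8

Derivation:
After op 1 (reverse): [3 12 7 2 4 6 5 0 1 11 9 8 10]
After op 2 (reverse): [10 8 9 11 1 0 5 6 4 2 7 12 3]
After op 3 (in_shuffle): [5 10 6 8 4 9 2 11 7 1 12 0 3]
After op 4 (in_shuffle): [2 5 11 10 7 6 1 8 12 4 0 9 3]
After op 5 (reverse): [3 9 0 4 12 8 1 6 7 10 11 5 2]
After op 6 (out_shuffle): [3 6 9 7 0 10 4 11 12 5 8 2 1]
After op 7 (reverse): [1 2 8 5 12 11 4 10 0 7 9 6 3]
After op 8 (cut(7)): [10 0 7 9 6 3 1 2 8 5 12 11 4]
Position 8: card 8.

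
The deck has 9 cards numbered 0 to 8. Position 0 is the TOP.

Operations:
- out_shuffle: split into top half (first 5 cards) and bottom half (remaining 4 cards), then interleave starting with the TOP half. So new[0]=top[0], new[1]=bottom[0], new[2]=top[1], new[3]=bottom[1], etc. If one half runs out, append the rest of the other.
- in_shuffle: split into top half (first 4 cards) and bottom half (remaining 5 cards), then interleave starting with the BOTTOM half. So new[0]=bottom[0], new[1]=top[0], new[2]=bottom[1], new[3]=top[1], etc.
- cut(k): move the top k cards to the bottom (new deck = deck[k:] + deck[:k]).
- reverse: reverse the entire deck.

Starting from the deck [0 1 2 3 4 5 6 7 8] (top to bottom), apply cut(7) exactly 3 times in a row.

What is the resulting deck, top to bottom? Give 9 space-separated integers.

After op 1 (cut(7)): [7 8 0 1 2 3 4 5 6]
After op 2 (cut(7)): [5 6 7 8 0 1 2 3 4]
After op 3 (cut(7)): [3 4 5 6 7 8 0 1 2]

Answer: 3 4 5 6 7 8 0 1 2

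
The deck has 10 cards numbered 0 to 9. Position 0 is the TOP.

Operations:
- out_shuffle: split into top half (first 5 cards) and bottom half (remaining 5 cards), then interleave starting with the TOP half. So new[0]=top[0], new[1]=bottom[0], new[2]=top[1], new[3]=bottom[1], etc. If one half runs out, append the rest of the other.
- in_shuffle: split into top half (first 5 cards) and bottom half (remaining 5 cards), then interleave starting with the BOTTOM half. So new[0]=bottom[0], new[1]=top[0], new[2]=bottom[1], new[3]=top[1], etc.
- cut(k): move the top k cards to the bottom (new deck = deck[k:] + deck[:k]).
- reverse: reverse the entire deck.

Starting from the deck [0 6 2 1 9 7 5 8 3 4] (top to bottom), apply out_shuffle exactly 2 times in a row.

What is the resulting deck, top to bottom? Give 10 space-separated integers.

Answer: 0 8 7 1 6 3 5 9 2 4

Derivation:
After op 1 (out_shuffle): [0 7 6 5 2 8 1 3 9 4]
After op 2 (out_shuffle): [0 8 7 1 6 3 5 9 2 4]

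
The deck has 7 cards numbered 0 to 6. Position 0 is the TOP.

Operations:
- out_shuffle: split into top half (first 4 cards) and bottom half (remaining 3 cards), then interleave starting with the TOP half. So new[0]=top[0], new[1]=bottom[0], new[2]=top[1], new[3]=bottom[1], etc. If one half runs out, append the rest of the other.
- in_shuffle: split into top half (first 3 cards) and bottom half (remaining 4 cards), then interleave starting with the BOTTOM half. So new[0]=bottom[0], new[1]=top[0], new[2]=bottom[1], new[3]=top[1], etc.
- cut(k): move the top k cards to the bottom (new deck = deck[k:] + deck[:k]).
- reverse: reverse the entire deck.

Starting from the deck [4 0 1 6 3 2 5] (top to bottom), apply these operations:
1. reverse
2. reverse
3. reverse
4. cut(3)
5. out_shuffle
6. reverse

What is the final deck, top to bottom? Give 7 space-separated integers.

Answer: 4 3 0 2 1 5 6

Derivation:
After op 1 (reverse): [5 2 3 6 1 0 4]
After op 2 (reverse): [4 0 1 6 3 2 5]
After op 3 (reverse): [5 2 3 6 1 0 4]
After op 4 (cut(3)): [6 1 0 4 5 2 3]
After op 5 (out_shuffle): [6 5 1 2 0 3 4]
After op 6 (reverse): [4 3 0 2 1 5 6]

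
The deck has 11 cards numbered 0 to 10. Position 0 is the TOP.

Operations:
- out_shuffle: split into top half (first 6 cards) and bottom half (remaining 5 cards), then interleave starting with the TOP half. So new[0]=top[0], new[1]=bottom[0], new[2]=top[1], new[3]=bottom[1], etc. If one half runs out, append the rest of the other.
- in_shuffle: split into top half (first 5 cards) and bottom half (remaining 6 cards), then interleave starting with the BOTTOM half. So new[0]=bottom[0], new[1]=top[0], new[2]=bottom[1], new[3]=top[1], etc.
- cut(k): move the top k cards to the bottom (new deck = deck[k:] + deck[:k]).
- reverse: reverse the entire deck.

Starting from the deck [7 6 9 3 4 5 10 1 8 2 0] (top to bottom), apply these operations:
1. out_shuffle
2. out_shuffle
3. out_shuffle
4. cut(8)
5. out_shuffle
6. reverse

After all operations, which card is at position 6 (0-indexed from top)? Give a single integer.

After op 1 (out_shuffle): [7 10 6 1 9 8 3 2 4 0 5]
After op 2 (out_shuffle): [7 3 10 2 6 4 1 0 9 5 8]
After op 3 (out_shuffle): [7 1 3 0 10 9 2 5 6 8 4]
After op 4 (cut(8)): [6 8 4 7 1 3 0 10 9 2 5]
After op 5 (out_shuffle): [6 0 8 10 4 9 7 2 1 5 3]
After op 6 (reverse): [3 5 1 2 7 9 4 10 8 0 6]
Position 6: card 4.

Answer: 4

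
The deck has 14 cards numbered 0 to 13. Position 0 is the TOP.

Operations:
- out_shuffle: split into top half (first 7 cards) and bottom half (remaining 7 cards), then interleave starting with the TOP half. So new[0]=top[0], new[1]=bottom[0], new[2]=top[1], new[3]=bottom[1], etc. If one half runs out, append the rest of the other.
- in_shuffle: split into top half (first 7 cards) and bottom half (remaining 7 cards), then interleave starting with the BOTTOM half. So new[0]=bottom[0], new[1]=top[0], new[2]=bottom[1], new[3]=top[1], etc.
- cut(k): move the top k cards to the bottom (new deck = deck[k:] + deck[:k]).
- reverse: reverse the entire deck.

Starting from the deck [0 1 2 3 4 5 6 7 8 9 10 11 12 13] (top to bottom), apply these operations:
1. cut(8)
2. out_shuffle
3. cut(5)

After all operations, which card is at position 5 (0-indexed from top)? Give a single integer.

After op 1 (cut(8)): [8 9 10 11 12 13 0 1 2 3 4 5 6 7]
After op 2 (out_shuffle): [8 1 9 2 10 3 11 4 12 5 13 6 0 7]
After op 3 (cut(5)): [3 11 4 12 5 13 6 0 7 8 1 9 2 10]
Position 5: card 13.

Answer: 13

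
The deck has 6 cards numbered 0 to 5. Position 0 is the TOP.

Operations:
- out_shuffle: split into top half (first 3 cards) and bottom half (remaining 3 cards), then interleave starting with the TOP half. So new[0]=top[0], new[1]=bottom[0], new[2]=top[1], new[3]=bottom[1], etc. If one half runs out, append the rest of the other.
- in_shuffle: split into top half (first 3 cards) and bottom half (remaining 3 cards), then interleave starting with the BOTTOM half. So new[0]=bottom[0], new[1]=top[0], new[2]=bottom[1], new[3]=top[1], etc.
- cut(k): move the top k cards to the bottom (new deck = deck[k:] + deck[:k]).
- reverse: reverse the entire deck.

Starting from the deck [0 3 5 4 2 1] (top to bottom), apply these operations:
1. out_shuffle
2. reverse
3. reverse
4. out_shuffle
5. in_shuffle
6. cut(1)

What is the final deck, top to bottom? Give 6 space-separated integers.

After op 1 (out_shuffle): [0 4 3 2 5 1]
After op 2 (reverse): [1 5 2 3 4 0]
After op 3 (reverse): [0 4 3 2 5 1]
After op 4 (out_shuffle): [0 2 4 5 3 1]
After op 5 (in_shuffle): [5 0 3 2 1 4]
After op 6 (cut(1)): [0 3 2 1 4 5]

Answer: 0 3 2 1 4 5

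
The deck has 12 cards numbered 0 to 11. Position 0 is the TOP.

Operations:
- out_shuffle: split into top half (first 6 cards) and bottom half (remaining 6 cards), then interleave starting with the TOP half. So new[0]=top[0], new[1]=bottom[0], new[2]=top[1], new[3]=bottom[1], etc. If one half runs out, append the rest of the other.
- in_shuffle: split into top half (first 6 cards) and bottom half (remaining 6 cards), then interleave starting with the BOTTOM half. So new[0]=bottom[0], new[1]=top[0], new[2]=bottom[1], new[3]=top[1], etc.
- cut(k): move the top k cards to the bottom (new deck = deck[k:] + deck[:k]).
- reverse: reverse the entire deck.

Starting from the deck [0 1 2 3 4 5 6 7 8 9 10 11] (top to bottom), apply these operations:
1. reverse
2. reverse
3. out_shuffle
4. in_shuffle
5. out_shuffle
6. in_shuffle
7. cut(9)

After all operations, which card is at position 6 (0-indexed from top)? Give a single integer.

Answer: 10

Derivation:
After op 1 (reverse): [11 10 9 8 7 6 5 4 3 2 1 0]
After op 2 (reverse): [0 1 2 3 4 5 6 7 8 9 10 11]
After op 3 (out_shuffle): [0 6 1 7 2 8 3 9 4 10 5 11]
After op 4 (in_shuffle): [3 0 9 6 4 1 10 7 5 2 11 8]
After op 5 (out_shuffle): [3 10 0 7 9 5 6 2 4 11 1 8]
After op 6 (in_shuffle): [6 3 2 10 4 0 11 7 1 9 8 5]
After op 7 (cut(9)): [9 8 5 6 3 2 10 4 0 11 7 1]
Position 6: card 10.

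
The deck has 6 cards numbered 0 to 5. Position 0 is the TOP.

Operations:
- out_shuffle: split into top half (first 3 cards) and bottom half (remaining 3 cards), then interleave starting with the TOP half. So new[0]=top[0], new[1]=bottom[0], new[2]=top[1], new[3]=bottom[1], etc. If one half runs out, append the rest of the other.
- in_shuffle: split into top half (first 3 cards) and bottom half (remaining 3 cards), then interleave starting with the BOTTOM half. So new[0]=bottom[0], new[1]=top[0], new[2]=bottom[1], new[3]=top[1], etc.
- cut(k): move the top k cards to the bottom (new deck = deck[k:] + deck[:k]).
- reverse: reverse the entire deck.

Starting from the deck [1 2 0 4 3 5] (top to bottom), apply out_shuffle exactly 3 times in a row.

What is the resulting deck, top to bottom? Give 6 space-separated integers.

Answer: 1 0 3 2 4 5

Derivation:
After op 1 (out_shuffle): [1 4 2 3 0 5]
After op 2 (out_shuffle): [1 3 4 0 2 5]
After op 3 (out_shuffle): [1 0 3 2 4 5]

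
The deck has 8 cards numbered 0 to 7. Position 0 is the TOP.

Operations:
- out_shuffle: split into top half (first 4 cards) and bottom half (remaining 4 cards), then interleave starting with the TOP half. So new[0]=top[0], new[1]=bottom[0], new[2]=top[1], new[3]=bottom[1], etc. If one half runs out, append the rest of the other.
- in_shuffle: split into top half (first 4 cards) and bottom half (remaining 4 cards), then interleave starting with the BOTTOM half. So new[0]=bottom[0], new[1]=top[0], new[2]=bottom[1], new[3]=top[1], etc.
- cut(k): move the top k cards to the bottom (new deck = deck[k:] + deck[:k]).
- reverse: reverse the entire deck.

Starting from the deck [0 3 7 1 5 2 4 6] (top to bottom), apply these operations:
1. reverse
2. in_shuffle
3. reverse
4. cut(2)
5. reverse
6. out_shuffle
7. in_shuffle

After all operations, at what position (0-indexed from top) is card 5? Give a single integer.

Answer: 5

Derivation:
After op 1 (reverse): [6 4 2 5 1 7 3 0]
After op 2 (in_shuffle): [1 6 7 4 3 2 0 5]
After op 3 (reverse): [5 0 2 3 4 7 6 1]
After op 4 (cut(2)): [2 3 4 7 6 1 5 0]
After op 5 (reverse): [0 5 1 6 7 4 3 2]
After op 6 (out_shuffle): [0 7 5 4 1 3 6 2]
After op 7 (in_shuffle): [1 0 3 7 6 5 2 4]
Card 5 is at position 5.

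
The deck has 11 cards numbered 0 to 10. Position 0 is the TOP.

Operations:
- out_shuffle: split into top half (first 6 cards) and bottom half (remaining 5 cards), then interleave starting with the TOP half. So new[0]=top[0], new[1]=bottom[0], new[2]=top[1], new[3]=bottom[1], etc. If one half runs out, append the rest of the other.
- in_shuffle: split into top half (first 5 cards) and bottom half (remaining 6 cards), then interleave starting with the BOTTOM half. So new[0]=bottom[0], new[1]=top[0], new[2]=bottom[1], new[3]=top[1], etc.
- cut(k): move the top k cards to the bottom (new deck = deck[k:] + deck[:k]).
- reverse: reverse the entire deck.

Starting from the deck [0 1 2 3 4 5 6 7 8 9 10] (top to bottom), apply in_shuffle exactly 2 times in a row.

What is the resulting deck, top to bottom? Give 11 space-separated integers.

Answer: 2 5 8 0 3 6 9 1 4 7 10

Derivation:
After op 1 (in_shuffle): [5 0 6 1 7 2 8 3 9 4 10]
After op 2 (in_shuffle): [2 5 8 0 3 6 9 1 4 7 10]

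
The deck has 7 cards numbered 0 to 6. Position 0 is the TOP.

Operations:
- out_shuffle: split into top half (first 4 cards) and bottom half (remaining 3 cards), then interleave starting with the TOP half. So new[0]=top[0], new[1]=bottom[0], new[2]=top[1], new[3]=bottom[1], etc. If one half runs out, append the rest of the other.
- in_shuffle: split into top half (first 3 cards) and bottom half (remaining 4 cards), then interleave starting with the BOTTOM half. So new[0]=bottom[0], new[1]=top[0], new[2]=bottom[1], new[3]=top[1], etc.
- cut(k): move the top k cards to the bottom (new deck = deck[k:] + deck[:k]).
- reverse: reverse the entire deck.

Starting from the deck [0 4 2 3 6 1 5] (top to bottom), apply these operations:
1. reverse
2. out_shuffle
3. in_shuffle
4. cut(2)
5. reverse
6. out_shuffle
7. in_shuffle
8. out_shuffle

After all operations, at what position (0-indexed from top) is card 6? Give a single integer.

After op 1 (reverse): [5 1 6 3 2 4 0]
After op 2 (out_shuffle): [5 2 1 4 6 0 3]
After op 3 (in_shuffle): [4 5 6 2 0 1 3]
After op 4 (cut(2)): [6 2 0 1 3 4 5]
After op 5 (reverse): [5 4 3 1 0 2 6]
After op 6 (out_shuffle): [5 0 4 2 3 6 1]
After op 7 (in_shuffle): [2 5 3 0 6 4 1]
After op 8 (out_shuffle): [2 6 5 4 3 1 0]
Card 6 is at position 1.

Answer: 1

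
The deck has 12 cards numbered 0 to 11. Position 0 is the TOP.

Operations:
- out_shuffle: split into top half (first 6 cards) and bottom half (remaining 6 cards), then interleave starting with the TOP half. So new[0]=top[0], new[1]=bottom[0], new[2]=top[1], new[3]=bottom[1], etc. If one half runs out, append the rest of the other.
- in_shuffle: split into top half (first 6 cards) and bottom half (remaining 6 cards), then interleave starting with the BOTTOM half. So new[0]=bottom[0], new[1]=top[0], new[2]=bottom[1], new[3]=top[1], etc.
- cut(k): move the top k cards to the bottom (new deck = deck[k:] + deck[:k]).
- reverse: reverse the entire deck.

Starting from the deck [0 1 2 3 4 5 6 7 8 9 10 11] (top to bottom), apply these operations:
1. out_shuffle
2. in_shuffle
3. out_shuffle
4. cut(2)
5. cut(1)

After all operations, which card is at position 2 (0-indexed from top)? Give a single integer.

Answer: 5

Derivation:
After op 1 (out_shuffle): [0 6 1 7 2 8 3 9 4 10 5 11]
After op 2 (in_shuffle): [3 0 9 6 4 1 10 7 5 2 11 8]
After op 3 (out_shuffle): [3 10 0 7 9 5 6 2 4 11 1 8]
After op 4 (cut(2)): [0 7 9 5 6 2 4 11 1 8 3 10]
After op 5 (cut(1)): [7 9 5 6 2 4 11 1 8 3 10 0]
Position 2: card 5.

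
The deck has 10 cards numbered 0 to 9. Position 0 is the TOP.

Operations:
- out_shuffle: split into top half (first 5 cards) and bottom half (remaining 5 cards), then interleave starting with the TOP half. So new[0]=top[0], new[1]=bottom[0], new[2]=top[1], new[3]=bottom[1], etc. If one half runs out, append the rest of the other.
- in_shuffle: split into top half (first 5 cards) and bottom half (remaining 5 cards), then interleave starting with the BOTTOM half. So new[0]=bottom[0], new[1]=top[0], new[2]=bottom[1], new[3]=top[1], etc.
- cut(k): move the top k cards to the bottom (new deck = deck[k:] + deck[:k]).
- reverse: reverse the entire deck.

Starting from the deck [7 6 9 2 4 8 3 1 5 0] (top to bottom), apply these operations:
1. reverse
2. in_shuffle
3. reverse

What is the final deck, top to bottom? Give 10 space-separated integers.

After op 1 (reverse): [0 5 1 3 8 4 2 9 6 7]
After op 2 (in_shuffle): [4 0 2 5 9 1 6 3 7 8]
After op 3 (reverse): [8 7 3 6 1 9 5 2 0 4]

Answer: 8 7 3 6 1 9 5 2 0 4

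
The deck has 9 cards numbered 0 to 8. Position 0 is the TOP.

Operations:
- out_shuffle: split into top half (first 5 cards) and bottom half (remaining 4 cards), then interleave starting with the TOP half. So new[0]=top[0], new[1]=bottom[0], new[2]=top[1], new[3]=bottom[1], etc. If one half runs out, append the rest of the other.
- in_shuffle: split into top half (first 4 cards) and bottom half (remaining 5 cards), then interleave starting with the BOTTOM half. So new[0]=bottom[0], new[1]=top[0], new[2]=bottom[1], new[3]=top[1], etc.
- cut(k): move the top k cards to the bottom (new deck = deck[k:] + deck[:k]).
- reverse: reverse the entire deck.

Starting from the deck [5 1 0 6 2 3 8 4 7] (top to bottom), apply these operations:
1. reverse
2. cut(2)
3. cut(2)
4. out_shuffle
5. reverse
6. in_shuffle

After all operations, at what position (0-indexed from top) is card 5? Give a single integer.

After op 1 (reverse): [7 4 8 3 2 6 0 1 5]
After op 2 (cut(2)): [8 3 2 6 0 1 5 7 4]
After op 3 (cut(2)): [2 6 0 1 5 7 4 8 3]
After op 4 (out_shuffle): [2 7 6 4 0 8 1 3 5]
After op 5 (reverse): [5 3 1 8 0 4 6 7 2]
After op 6 (in_shuffle): [0 5 4 3 6 1 7 8 2]
Card 5 is at position 1.

Answer: 1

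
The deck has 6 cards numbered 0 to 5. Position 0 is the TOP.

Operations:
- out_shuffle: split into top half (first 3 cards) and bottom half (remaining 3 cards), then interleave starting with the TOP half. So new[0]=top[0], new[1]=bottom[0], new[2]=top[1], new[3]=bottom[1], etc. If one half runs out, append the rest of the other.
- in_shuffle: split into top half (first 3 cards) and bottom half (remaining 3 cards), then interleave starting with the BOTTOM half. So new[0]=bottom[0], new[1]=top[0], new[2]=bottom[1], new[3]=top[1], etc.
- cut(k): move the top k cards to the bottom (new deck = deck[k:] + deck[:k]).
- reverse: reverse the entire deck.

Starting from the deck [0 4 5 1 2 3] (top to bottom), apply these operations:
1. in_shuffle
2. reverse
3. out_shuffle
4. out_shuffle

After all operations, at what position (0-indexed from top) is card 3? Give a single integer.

After op 1 (in_shuffle): [1 0 2 4 3 5]
After op 2 (reverse): [5 3 4 2 0 1]
After op 3 (out_shuffle): [5 2 3 0 4 1]
After op 4 (out_shuffle): [5 0 2 4 3 1]
Card 3 is at position 4.

Answer: 4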